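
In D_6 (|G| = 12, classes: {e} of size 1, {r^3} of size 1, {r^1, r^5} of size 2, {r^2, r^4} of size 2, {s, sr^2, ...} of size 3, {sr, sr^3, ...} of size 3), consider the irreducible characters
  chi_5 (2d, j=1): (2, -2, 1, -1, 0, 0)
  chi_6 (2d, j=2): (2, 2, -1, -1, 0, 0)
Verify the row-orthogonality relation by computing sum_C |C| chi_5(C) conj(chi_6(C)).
Sum = 0; so <chi_5, chi_6> = 0 (distinct irreducibles are orthogonal).

Justification: Compute term by term over conjugacy classes (|C| * chi_5(C) * conj(chi_6(C))):
  1*(2)*conj(2) + 1*(-2)*conj(2) + 2*(1)*conj(-1) + 2*(-1)*conj(-1) + 3*(0)*conj(0) + 3*(0)*conj(0)
  = (4) + (-4) + (-2) + (2) + (0) + (0)
  = 0.
Dividing by |G| = 12 gives 0/12 = 0, matching the row-orthogonality relation <chi_5, chi_6> = [chi_5 = chi_6].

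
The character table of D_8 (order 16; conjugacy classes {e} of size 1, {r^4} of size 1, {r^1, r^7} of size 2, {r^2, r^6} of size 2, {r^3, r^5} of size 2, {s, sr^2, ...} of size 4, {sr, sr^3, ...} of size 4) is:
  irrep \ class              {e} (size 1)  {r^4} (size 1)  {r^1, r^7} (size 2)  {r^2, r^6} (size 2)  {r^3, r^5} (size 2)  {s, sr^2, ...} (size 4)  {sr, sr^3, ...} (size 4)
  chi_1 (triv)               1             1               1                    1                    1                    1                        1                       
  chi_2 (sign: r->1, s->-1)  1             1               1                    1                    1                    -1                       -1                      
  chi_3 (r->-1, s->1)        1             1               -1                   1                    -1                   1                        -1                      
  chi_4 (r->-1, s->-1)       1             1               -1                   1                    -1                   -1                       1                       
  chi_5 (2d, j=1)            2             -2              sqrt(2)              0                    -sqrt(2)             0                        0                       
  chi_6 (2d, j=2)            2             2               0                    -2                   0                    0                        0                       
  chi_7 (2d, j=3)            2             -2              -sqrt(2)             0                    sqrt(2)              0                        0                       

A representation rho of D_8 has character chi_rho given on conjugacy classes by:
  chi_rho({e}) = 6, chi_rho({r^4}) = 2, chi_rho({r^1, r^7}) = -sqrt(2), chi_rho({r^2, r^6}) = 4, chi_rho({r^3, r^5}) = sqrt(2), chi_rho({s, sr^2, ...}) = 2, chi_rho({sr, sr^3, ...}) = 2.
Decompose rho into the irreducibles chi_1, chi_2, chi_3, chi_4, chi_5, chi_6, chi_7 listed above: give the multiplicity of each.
Multiplicities: chi_1: 2, chi_2: 0, chi_3: 1, chi_4: 1, chi_5: 0, chi_6: 0, chi_7: 1.

Reasoning: Use <chi_rho, chi> = (1/|G|) sum_C |C| * chi_rho(C) * conj(chi(C)) with |G| = 16 for each irreducible chi in the table:
  <chi_rho, chi_1> = (1/16)[1*(6)*conj(1) + 1*(2)*conj(1) + 2*(-sqrt(2))*conj(1) + 2*(4)*conj(1) + 2*(sqrt(2))*conj(1) + 4*(2)*conj(1) + 4*(2)*conj(1)]
      = (1/16)[(6) + (2) + (-2*sqrt(2)) + (8) + (2*sqrt(2)) + (8) + (8)] = 32/16 = 2
  <chi_rho, chi_2> = (1/16)[1*(6)*conj(1) + 1*(2)*conj(1) + 2*(-sqrt(2))*conj(1) + 2*(4)*conj(1) + 2*(sqrt(2))*conj(1) + 4*(2)*conj(-1) + 4*(2)*conj(-1)]
      = (1/16)[(6) + (2) + (-2*sqrt(2)) + (8) + (2*sqrt(2)) + (-8) + (-8)] = 0/16 = 0
  <chi_rho, chi_3> = (1/16)[1*(6)*conj(1) + 1*(2)*conj(1) + 2*(-sqrt(2))*conj(-1) + 2*(4)*conj(1) + 2*(sqrt(2))*conj(-1) + 4*(2)*conj(1) + 4*(2)*conj(-1)]
      = (1/16)[(6) + (2) + (2*sqrt(2)) + (8) + (-2*sqrt(2)) + (8) + (-8)] = 16/16 = 1
  <chi_rho, chi_4> = (1/16)[1*(6)*conj(1) + 1*(2)*conj(1) + 2*(-sqrt(2))*conj(-1) + 2*(4)*conj(1) + 2*(sqrt(2))*conj(-1) + 4*(2)*conj(-1) + 4*(2)*conj(1)]
      = (1/16)[(6) + (2) + (2*sqrt(2)) + (8) + (-2*sqrt(2)) + (-8) + (8)] = 16/16 = 1
  <chi_rho, chi_5> = (1/16)[1*(6)*conj(2) + 1*(2)*conj(-2) + 2*(-sqrt(2))*conj(sqrt(2)) + 2*(4)*conj(0) + 2*(sqrt(2))*conj(-sqrt(2)) + 4*(2)*conj(0) + 4*(2)*conj(0)]
      = (1/16)[(12) + (-4) + (-4) + (0) + (-4) + (0) + (0)] = 0/16 = 0
  <chi_rho, chi_6> = (1/16)[1*(6)*conj(2) + 1*(2)*conj(2) + 2*(-sqrt(2))*conj(0) + 2*(4)*conj(-2) + 2*(sqrt(2))*conj(0) + 4*(2)*conj(0) + 4*(2)*conj(0)]
      = (1/16)[(12) + (4) + (0) + (-16) + (0) + (0) + (0)] = 0/16 = 0
  <chi_rho, chi_7> = (1/16)[1*(6)*conj(2) + 1*(2)*conj(-2) + 2*(-sqrt(2))*conj(-sqrt(2)) + 2*(4)*conj(0) + 2*(sqrt(2))*conj(sqrt(2)) + 4*(2)*conj(0) + 4*(2)*conj(0)]
      = (1/16)[(12) + (-4) + (4) + (0) + (4) + (0) + (0)] = 16/16 = 1
Dimension check: dim(rho) = sum (mult * dim) = 2*1 + 0*1 + 1*1 + 1*1 + 0*2 + 0*2 + 1*2 = 6 = chi_rho(e) = 6.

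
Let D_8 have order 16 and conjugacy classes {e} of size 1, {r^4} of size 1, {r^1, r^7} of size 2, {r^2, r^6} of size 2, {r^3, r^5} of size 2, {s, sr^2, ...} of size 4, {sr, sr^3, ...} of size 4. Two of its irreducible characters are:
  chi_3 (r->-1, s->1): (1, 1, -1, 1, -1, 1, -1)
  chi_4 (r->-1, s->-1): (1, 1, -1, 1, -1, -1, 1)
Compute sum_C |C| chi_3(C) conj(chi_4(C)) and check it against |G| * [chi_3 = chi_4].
Sum = 0; so <chi_3, chi_4> = 0 (distinct irreducibles are orthogonal).

Why: Compute term by term over conjugacy classes (|C| * chi_3(C) * conj(chi_4(C))):
  1*(1)*conj(1) + 1*(1)*conj(1) + 2*(-1)*conj(-1) + 2*(1)*conj(1) + 2*(-1)*conj(-1) + 4*(1)*conj(-1) + 4*(-1)*conj(1)
  = (1) + (1) + (2) + (2) + (2) + (-4) + (-4)
  = 0.
Dividing by |G| = 16 gives 0/16 = 0, matching the row-orthogonality relation <chi_3, chi_4> = [chi_3 = chi_4].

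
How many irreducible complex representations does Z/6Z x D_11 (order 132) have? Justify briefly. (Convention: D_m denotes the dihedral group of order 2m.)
42

Solution. The number of irreducible complex representations of a finite group equals its number of conjugacy classes. For a direct product, #classes(G x H) = #classes(G) * #classes(H). Z/6Z has 6 classes (abelian), D_11 has 7 classes, so 6 * 7 = 42, so Z/6Z x D_11 (order 132) has exactly 42 irreducible complex representations.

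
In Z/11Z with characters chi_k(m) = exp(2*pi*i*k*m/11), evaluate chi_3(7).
chi_3(7) = zeta_11^21 = exp(-2*I*pi/11)

Why: chi_3(7) = zeta_11^(3*7) = zeta_11^21. Since zeta_11^11 = 1, this equals zeta_11^10 = exp(2*pi*i*10/11) = exp(-2*I*pi/11).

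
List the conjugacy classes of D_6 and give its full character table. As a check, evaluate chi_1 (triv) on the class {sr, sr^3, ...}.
Conjugacy classes: {e} of size 1, {r^3} of size 1, {r^1, r^5} of size 2, {r^2, r^4} of size 2, {s, sr^2, ...} of size 3, {sr, sr^3, ...} of size 3.
Character table:
  irrep \ class              {e} (size 1)  {r^3} (size 1)  {r^1, r^5} (size 2)  {r^2, r^4} (size 2)  {s, sr^2, ...} (size 3)  {sr, sr^3, ...} (size 3)
  chi_1 (triv)               1             1               1                    1                    1                        1                       
  chi_2 (sign: r->1, s->-1)  1             1               1                    1                    -1                       -1                      
  chi_3 (r->-1, s->1)        1             -1              -1                   1                    1                        -1                      
  chi_4 (r->-1, s->-1)       1             -1              -1                   1                    -1                       1                       
  chi_5 (2d, j=1)            2             -2              1                    -1                   0                        0                       
  chi_6 (2d, j=2)            2             2               -1                   -1                   0                        0                       

Spot check: chi_1 (triv) on {sr, sr^3, ...} = 1.

Why: D_6 has order 2*6 = 12 with 6 conjugacy classes, hence 6 irreducibles. Sum of squared dims 1 + 1 + 1 + 1 + 4 + 4 = 12 = |G|. Linear characters come from the abelianisation; the 2-dimensional irreps have character r^k -> 2*cos(2*pi*j*k/6), reflections -> 0.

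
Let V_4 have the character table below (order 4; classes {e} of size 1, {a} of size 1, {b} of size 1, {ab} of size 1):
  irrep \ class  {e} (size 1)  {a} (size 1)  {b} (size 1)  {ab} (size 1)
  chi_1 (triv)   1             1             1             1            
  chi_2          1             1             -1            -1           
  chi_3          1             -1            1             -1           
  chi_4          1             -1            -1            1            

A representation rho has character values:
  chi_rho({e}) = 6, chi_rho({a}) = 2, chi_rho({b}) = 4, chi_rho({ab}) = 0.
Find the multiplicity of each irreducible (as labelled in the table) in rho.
Multiplicities: chi_1: 3, chi_2: 1, chi_3: 2, chi_4: 0.

Details: Use <chi_rho, chi> = (1/|G|) sum_C |C| * chi_rho(C) * conj(chi(C)) with |G| = 4 for each irreducible chi in the table:
  <chi_rho, chi_1> = (1/4)[1*(6)*conj(1) + 1*(2)*conj(1) + 1*(4)*conj(1) + 1*(0)*conj(1)]
      = (1/4)[(6) + (2) + (4) + (0)] = 12/4 = 3
  <chi_rho, chi_2> = (1/4)[1*(6)*conj(1) + 1*(2)*conj(1) + 1*(4)*conj(-1) + 1*(0)*conj(-1)]
      = (1/4)[(6) + (2) + (-4) + (0)] = 4/4 = 1
  <chi_rho, chi_3> = (1/4)[1*(6)*conj(1) + 1*(2)*conj(-1) + 1*(4)*conj(1) + 1*(0)*conj(-1)]
      = (1/4)[(6) + (-2) + (4) + (0)] = 8/4 = 2
  <chi_rho, chi_4> = (1/4)[1*(6)*conj(1) + 1*(2)*conj(-1) + 1*(4)*conj(-1) + 1*(0)*conj(1)]
      = (1/4)[(6) + (-2) + (-4) + (0)] = 0/4 = 0
Dimension check: dim(rho) = sum (mult * dim) = 3*1 + 1*1 + 2*1 + 0*1 = 6 = chi_rho(e) = 6.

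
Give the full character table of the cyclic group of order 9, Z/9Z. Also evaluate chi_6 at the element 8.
Character table of Z/9Z (irreps indexed chi_0,...,chi_8 with chi_k(m) = zeta_9^(k*m), zeta_9 = exp(2*pi*i/9)):
  irrep \ class  {0} (size 1)  {1} (size 1)    {2} (size 1)    {3} (size 1)    {4} (size 1)    {5} (size 1)    {6} (size 1)    {7} (size 1)    {8} (size 1)  
  chi_0          1             1               1               1               1               1               1               1               1             
  chi_1          1             exp(2*I*pi/9)   exp(4*I*pi/9)   exp(2*I*pi/3)   exp(8*I*pi/9)   exp(-8*I*pi/9)  exp(-2*I*pi/3)  exp(-4*I*pi/9)  exp(-2*I*pi/9)
  chi_2          1             exp(4*I*pi/9)   exp(8*I*pi/9)   exp(-2*I*pi/3)  exp(-2*I*pi/9)  exp(2*I*pi/9)   exp(2*I*pi/3)   exp(-8*I*pi/9)  exp(-4*I*pi/9)
  chi_3          1             exp(2*I*pi/3)   exp(-2*I*pi/3)  1               exp(2*I*pi/3)   exp(-2*I*pi/3)  1               exp(2*I*pi/3)   exp(-2*I*pi/3)
  chi_4          1             exp(8*I*pi/9)   exp(-2*I*pi/9)  exp(2*I*pi/3)   exp(-4*I*pi/9)  exp(4*I*pi/9)   exp(-2*I*pi/3)  exp(2*I*pi/9)   exp(-8*I*pi/9)
  chi_5          1             exp(-8*I*pi/9)  exp(2*I*pi/9)   exp(-2*I*pi/3)  exp(4*I*pi/9)   exp(-4*I*pi/9)  exp(2*I*pi/3)   exp(-2*I*pi/9)  exp(8*I*pi/9) 
  chi_6          1             exp(-2*I*pi/3)  exp(2*I*pi/3)   1               exp(-2*I*pi/3)  exp(2*I*pi/3)   1               exp(-2*I*pi/3)  exp(2*I*pi/3) 
  chi_7          1             exp(-4*I*pi/9)  exp(-8*I*pi/9)  exp(2*I*pi/3)   exp(2*I*pi/9)   exp(-2*I*pi/9)  exp(-2*I*pi/3)  exp(8*I*pi/9)   exp(4*I*pi/9) 
  chi_8          1             exp(-2*I*pi/9)  exp(-4*I*pi/9)  exp(-2*I*pi/3)  exp(-8*I*pi/9)  exp(8*I*pi/9)   exp(2*I*pi/3)   exp(4*I*pi/9)   exp(2*I*pi/9) 

Spot check: chi_6(8) = zeta_9^(6*8) = zeta_9^48 = exp(2*I*pi/3).

Details: Z/9Z is abelian, so all 9 irreducible complex representations are 1-dimensional. They are given by chi_k(m) = zeta_9^(k*m) for k = 0,...,8. Row orthogonality: sum_m chi_k(m) conj(chi_l(m)) = 9 * [k = l].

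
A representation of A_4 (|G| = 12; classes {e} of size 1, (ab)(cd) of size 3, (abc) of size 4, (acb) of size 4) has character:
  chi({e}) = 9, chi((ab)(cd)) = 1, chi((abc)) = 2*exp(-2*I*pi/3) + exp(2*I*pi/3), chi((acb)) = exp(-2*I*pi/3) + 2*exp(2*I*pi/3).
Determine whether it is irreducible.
Not irreducible (reducible): <chi, chi> = 9 > 1.

Argument: <chi, chi> = (1/|G|) sum_C |C| * |chi(C)|^2 = (1/12)[1*|9|^2 + 3*|1|^2 + 4*|2*exp(-2*I*pi/3) + exp(2*I*pi/3)|^2 + 4*|exp(-2*I*pi/3) + 2*exp(2*I*pi/3)|^2]
  = (1/12)[(81) + (3) + (12) + (12)] = 108/12 = 9.
(Exp terms are combined using exp(i*s)*conj(exp(i*t)) = exp(i*(s-t)), and sums of them are collapsed using the identity that for every m > 1 the m distinct m-th roots of unity sum to 0, e.g. 1 + exp(2*I*pi/3) + exp(-2*I*pi/3) = 0.)
A character is irreducible iff <chi, chi> = 1, so this representation is reducible.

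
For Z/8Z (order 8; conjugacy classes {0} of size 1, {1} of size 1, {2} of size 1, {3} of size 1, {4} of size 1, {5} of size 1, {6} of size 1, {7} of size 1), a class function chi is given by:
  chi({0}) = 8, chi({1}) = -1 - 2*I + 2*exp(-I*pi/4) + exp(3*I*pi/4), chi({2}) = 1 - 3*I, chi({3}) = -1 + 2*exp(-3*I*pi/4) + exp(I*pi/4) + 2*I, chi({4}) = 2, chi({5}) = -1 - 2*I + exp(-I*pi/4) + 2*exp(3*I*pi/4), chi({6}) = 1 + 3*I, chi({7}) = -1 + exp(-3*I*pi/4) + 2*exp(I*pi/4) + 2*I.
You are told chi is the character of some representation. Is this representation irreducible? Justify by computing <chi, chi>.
Not irreducible (reducible): <chi, chi> = 14 > 1.

Argument: <chi, chi> = (1/|G|) sum_C |C| * |chi(C)|^2 = (1/8)[1*|8|^2 + 1*|-1 - 2*I + 2*exp(-I*pi/4) + exp(3*I*pi/4)|^2 + 1*|1 - 3*I|^2 + 1*|-1 + 2*exp(-3*I*pi/4) + exp(I*pi/4) + 2*I|^2 + 1*|2|^2 + 1*|-1 - 2*I + exp(-I*pi/4) + 2*exp(3*I*pi/4)|^2 + 1*|1 + 3*I|^2 + 1*|-1 + exp(-3*I*pi/4) + 2*exp(I*pi/4) + 2*I|^2]
  = (1/8)[(64) + (6 - 5*exp(3*I*pi/4) + exp(-3*I*pi/4) + 2*exp(I*pi/4) - 4*exp(-I*pi/4)) + (10) + (6 - 4*exp(3*I*pi/4) + 2*exp(-3*I*pi/4) + exp(I*pi/4) - 5*exp(-I*pi/4)) + (4) + (6 - 4*exp(3*I*pi/4) + 2*exp(-3*I*pi/4) + exp(I*pi/4) - 5*exp(-I*pi/4)) + (10) + (6 - 5*exp(3*I*pi/4) + exp(-3*I*pi/4) + 2*exp(I*pi/4) - 4*exp(-I*pi/4))] = 112/8 = 14.
(Exp terms are combined using exp(i*s)*conj(exp(i*t)) = exp(i*(s-t)), and sums of them are collapsed using the identity that for every m > 1 the m distinct m-th roots of unity sum to 0, e.g. 1 + exp(2*I*pi/3) + exp(-2*I*pi/3) = 0.)
A character is irreducible iff <chi, chi> = 1, so this representation is reducible.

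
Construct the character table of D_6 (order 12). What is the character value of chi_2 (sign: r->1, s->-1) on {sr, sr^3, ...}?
Conjugacy classes: {e} of size 1, {r^3} of size 1, {r^1, r^5} of size 2, {r^2, r^4} of size 2, {s, sr^2, ...} of size 3, {sr, sr^3, ...} of size 3.
Character table:
  irrep \ class              {e} (size 1)  {r^3} (size 1)  {r^1, r^5} (size 2)  {r^2, r^4} (size 2)  {s, sr^2, ...} (size 3)  {sr, sr^3, ...} (size 3)
  chi_1 (triv)               1             1               1                    1                    1                        1                       
  chi_2 (sign: r->1, s->-1)  1             1               1                    1                    -1                       -1                      
  chi_3 (r->-1, s->1)        1             -1              -1                   1                    1                        -1                      
  chi_4 (r->-1, s->-1)       1             -1              -1                   1                    -1                       1                       
  chi_5 (2d, j=1)            2             -2              1                    -1                   0                        0                       
  chi_6 (2d, j=2)            2             2               -1                   -1                   0                        0                       

Spot check: chi_2 (sign: r->1, s->-1) on {sr, sr^3, ...} = -1.

Explanation: D_6 has order 2*6 = 12 with 6 conjugacy classes, hence 6 irreducibles. Sum of squared dims 1 + 1 + 1 + 1 + 4 + 4 = 12 = |G|. Linear characters come from the abelianisation; the 2-dimensional irreps have character r^k -> 2*cos(2*pi*j*k/6), reflections -> 0.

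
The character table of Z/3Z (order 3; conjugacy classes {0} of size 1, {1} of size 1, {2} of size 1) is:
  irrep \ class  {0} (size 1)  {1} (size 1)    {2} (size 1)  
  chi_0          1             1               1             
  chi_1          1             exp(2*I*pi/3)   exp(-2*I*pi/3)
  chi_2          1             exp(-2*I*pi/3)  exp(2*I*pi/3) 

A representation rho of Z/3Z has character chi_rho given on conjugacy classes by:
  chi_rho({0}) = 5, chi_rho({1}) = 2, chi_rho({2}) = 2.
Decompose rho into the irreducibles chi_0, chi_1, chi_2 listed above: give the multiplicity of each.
Multiplicities: chi_0: 3, chi_1: 1, chi_2: 1.

Reasoning: Use <chi_rho, chi> = (1/|G|) sum_C |C| * chi_rho(C) * conj(chi(C)) with |G| = 3 for each irreducible chi in the table:
  <chi_rho, chi_0> = (1/3)[1*(5)*conj(1) + 1*(2)*conj(1) + 1*(2)*conj(1)]
      = (1/3)[(5) + (2) + (2)] = 9/3 = 3
  <chi_rho, chi_1> = (1/3)[1*(5)*conj(1) + 1*(2)*conj(exp(2*I*pi/3)) + 1*(2)*conj(exp(-2*I*pi/3))]
      = (1/3)[(5) + (1 + 3*exp(-2*I*pi/3) + exp(2*I*pi/3)) + (1 + exp(-2*I*pi/3) + 3*exp(2*I*pi/3))] = 3/3 = 1
  <chi_rho, chi_2> = (1/3)[1*(5)*conj(1) + 1*(2)*conj(exp(-2*I*pi/3)) + 1*(2)*conj(exp(2*I*pi/3))]
      = (1/3)[(5) + (1 + exp(-2*I*pi/3) + 3*exp(2*I*pi/3)) + (1 + 3*exp(-2*I*pi/3) + exp(2*I*pi/3))] = 3/3 = 1
(Exp terms are combined using exp(i*s)*conj(exp(i*t)) = exp(i*(s-t)), and sums of them are collapsed using the identity that for every m > 1 the m distinct m-th roots of unity sum to 0, e.g. 1 + exp(2*I*pi/3) + exp(-2*I*pi/3) = 0.)
Dimension check: dim(rho) = sum (mult * dim) = 3*1 + 1*1 + 1*1 = 5 = chi_rho(e) = 5.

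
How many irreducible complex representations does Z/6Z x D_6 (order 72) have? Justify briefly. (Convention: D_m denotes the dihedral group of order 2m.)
36

Proof sketch: The number of irreducible complex representations of a finite group equals its number of conjugacy classes. For a direct product, #classes(G x H) = #classes(G) * #classes(H). Z/6Z has 6 classes (abelian), D_6 has 6 classes, so 6 * 6 = 36, so Z/6Z x D_6 (order 72) has exactly 36 irreducible complex representations.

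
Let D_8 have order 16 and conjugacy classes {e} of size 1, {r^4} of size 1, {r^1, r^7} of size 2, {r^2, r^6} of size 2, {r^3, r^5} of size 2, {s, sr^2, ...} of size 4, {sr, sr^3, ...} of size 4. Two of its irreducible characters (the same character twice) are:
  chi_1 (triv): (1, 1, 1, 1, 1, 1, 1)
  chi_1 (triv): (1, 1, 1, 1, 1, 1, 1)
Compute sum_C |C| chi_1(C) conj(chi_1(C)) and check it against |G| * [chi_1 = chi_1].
Sum = 16 = |G| = 16; so <chi_1, chi_1> = 1 (norm-1 confirms irreducibility).

Explanation: Compute term by term over conjugacy classes (|C| * chi_1(C) * conj(chi_1(C))):
  1*(1)*conj(1) + 1*(1)*conj(1) + 2*(1)*conj(1) + 2*(1)*conj(1) + 2*(1)*conj(1) + 4*(1)*conj(1) + 4*(1)*conj(1)
  = (1) + (1) + (2) + (2) + (2) + (4) + (4)
  = 16.
Dividing by |G| = 16 gives 16/16 = 1, matching the row-orthogonality relation <chi_1, chi_1> = [chi_1 = chi_1].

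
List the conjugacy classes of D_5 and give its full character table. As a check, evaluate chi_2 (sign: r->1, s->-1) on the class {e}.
Conjugacy classes: {e} of size 1, {r^1, r^4} of size 2, {r^2, r^3} of size 2, {s, sr, ..., sr^4} of size 5.
Character table:
  irrep \ class              {e} (size 1)  {r^1, r^4} (size 2)  {r^2, r^3} (size 2)  {s, sr, ..., sr^4} (size 5)
  chi_1 (triv)               1             1                    1                    1                          
  chi_2 (sign: r->1, s->-1)  1             1                    1                    -1                         
  chi_3 (2d, j=1)            2             -1/2 + sqrt(5)/2     -sqrt(5)/2 - 1/2     0                          
  chi_4 (2d, j=2)            2             -sqrt(5)/2 - 1/2     -1/2 + sqrt(5)/2     0                          

Spot check: chi_2 (sign: r->1, s->-1) on {e} = 1.

Working: D_5 has order 2*5 = 10 with 4 conjugacy classes, hence 4 irreducibles. Sum of squared dims 1 + 1 + 4 + 4 = 10 = |G|. Linear characters come from the abelianisation; the 2-dimensional irreps have character r^k -> 2*cos(2*pi*j*k/5), reflections -> 0.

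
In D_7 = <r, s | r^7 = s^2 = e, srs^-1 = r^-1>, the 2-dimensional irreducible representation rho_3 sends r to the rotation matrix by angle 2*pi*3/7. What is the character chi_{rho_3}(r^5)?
chi_{rho_3}(r^5) = 2*cos(2*pi*3*5/7) = 2*cos(30*pi/7)

Details: rho_3(r^5) is rotation by angle 2*pi*3*5/7, whose trace is 2*cos(2*pi*3*5/7) = 2*cos(30*pi/7).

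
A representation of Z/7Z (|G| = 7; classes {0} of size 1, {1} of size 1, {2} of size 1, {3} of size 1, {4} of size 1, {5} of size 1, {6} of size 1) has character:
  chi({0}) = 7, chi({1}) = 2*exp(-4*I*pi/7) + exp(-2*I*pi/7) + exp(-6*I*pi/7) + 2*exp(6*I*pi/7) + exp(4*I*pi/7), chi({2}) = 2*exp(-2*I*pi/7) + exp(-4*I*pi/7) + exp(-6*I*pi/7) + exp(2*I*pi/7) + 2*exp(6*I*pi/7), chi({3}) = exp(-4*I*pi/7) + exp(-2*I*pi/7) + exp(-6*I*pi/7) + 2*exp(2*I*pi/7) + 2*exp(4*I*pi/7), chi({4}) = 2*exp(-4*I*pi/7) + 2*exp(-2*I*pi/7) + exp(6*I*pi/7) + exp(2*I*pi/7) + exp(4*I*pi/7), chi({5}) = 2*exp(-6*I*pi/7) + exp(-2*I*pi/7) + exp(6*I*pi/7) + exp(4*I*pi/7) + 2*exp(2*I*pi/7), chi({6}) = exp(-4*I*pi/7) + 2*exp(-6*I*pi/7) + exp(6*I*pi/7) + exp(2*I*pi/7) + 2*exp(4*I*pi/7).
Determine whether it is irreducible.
Not irreducible (reducible): <chi, chi> = 11 > 1.

Working: <chi, chi> = (1/|G|) sum_C |C| * |chi(C)|^2 = (1/7)[1*|7|^2 + 1*|2*exp(-4*I*pi/7) + exp(-2*I*pi/7) + exp(-6*I*pi/7) + 2*exp(6*I*pi/7) + exp(4*I*pi/7)|^2 + 1*|2*exp(-2*I*pi/7) + exp(-4*I*pi/7) + exp(-6*I*pi/7) + exp(2*I*pi/7) + 2*exp(6*I*pi/7)|^2 + 1*|exp(-4*I*pi/7) + exp(-2*I*pi/7) + exp(-6*I*pi/7) + 2*exp(2*I*pi/7) + 2*exp(4*I*pi/7)|^2 + 1*|2*exp(-4*I*pi/7) + 2*exp(-2*I*pi/7) + exp(6*I*pi/7) + exp(2*I*pi/7) + exp(4*I*pi/7)|^2 + 1*|2*exp(-6*I*pi/7) + exp(-2*I*pi/7) + exp(6*I*pi/7) + exp(4*I*pi/7) + 2*exp(2*I*pi/7)|^2 + 1*|exp(-4*I*pi/7) + 2*exp(-6*I*pi/7) + exp(6*I*pi/7) + exp(2*I*pi/7) + 2*exp(4*I*pi/7)|^2]
  = (1/7)[(49) + (11 + 8*exp(-2*I*pi/7) + 6*exp(-4*I*pi/7) + 5*exp(-6*I*pi/7) + 5*exp(6*I*pi/7) + 6*exp(4*I*pi/7) + 8*exp(2*I*pi/7)) + (11 + 8*exp(-4*I*pi/7) + 5*exp(-2*I*pi/7) + 6*exp(-6*I*pi/7) + 6*exp(6*I*pi/7) + 5*exp(2*I*pi/7) + 8*exp(4*I*pi/7)) + (11 + 5*exp(-4*I*pi/7) + 6*exp(-2*I*pi/7) + 8*exp(-6*I*pi/7) + 8*exp(6*I*pi/7) + 6*exp(2*I*pi/7) + 5*exp(4*I*pi/7)) + (11 + 5*exp(-4*I*pi/7) + 6*exp(-2*I*pi/7) + 8*exp(-6*I*pi/7) + 8*exp(6*I*pi/7) + 6*exp(2*I*pi/7) + 5*exp(4*I*pi/7)) + (11 + 8*exp(-4*I*pi/7) + 5*exp(-2*I*pi/7) + 6*exp(-6*I*pi/7) + 6*exp(6*I*pi/7) + 5*exp(2*I*pi/7) + 8*exp(4*I*pi/7)) + (11 + 8*exp(-2*I*pi/7) + 6*exp(-4*I*pi/7) + 5*exp(-6*I*pi/7) + 5*exp(6*I*pi/7) + 6*exp(4*I*pi/7) + 8*exp(2*I*pi/7))] = 77/7 = 11.
(Exp terms are combined using exp(i*s)*conj(exp(i*t)) = exp(i*(s-t)), and sums of them are collapsed using the identity that for every m > 1 the m distinct m-th roots of unity sum to 0, e.g. 1 + exp(2*I*pi/3) + exp(-2*I*pi/3) = 0.)
A character is irreducible iff <chi, chi> = 1, so this representation is reducible.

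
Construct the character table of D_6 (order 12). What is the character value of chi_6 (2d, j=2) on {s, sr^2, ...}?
Conjugacy classes: {e} of size 1, {r^3} of size 1, {r^1, r^5} of size 2, {r^2, r^4} of size 2, {s, sr^2, ...} of size 3, {sr, sr^3, ...} of size 3.
Character table:
  irrep \ class              {e} (size 1)  {r^3} (size 1)  {r^1, r^5} (size 2)  {r^2, r^4} (size 2)  {s, sr^2, ...} (size 3)  {sr, sr^3, ...} (size 3)
  chi_1 (triv)               1             1               1                    1                    1                        1                       
  chi_2 (sign: r->1, s->-1)  1             1               1                    1                    -1                       -1                      
  chi_3 (r->-1, s->1)        1             -1              -1                   1                    1                        -1                      
  chi_4 (r->-1, s->-1)       1             -1              -1                   1                    -1                       1                       
  chi_5 (2d, j=1)            2             -2              1                    -1                   0                        0                       
  chi_6 (2d, j=2)            2             2               -1                   -1                   0                        0                       

Spot check: chi_6 (2d, j=2) on {s, sr^2, ...} = 0.

Proof sketch: D_6 has order 2*6 = 12 with 6 conjugacy classes, hence 6 irreducibles. Sum of squared dims 1 + 1 + 1 + 1 + 4 + 4 = 12 = |G|. Linear characters come from the abelianisation; the 2-dimensional irreps have character r^k -> 2*cos(2*pi*j*k/6), reflections -> 0.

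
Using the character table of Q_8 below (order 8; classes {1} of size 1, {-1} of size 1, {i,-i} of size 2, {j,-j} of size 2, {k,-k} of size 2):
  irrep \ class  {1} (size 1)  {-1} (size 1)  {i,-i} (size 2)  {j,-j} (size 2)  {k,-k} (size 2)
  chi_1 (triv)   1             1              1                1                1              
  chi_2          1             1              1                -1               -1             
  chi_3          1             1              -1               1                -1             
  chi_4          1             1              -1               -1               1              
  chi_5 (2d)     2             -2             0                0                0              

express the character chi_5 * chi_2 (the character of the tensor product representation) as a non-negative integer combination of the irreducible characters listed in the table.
chi_5 tensor chi_2 = chi_5 (all other irreducibles have multiplicity 0).

Reasoning: The character of a tensor product is the pointwise product (chi_5 * chi_2)(C) = chi_5(C) * chi_2(C):
  {1}: (2)*(1), {-1}: (-2)*(1), {i,-i}: (0)*(1), {j,-j}: (0)*(-1), {k,-k}: (0)*(-1)
so (chi_5 * chi_2) takes values
  {1} -> 2, {-1} -> -2, {i,-i} -> 0, {j,-j} -> 0, {k,-k} -> 0.
Now take the inner product of this character with each irreducible chi from the table, <chi_5*chi_2, chi> = (1/8) sum_C |C| (chi_5*chi_2)(C) conj(chi(C)):
  <chi_5*chi_2, chi_1> = (1/8)[1*(2)*conj(1) + 1*(-2)*conj(1) + 2*(0)*conj(1) + 2*(0)*conj(1) + 2*(0)*conj(1)]
      = (1/8)[(2) + (-2) + (0) + (0) + (0)] = 0/8 = 0
  <chi_5*chi_2, chi_2> = (1/8)[1*(2)*conj(1) + 1*(-2)*conj(1) + 2*(0)*conj(1) + 2*(0)*conj(-1) + 2*(0)*conj(-1)]
      = (1/8)[(2) + (-2) + (0) + (0) + (0)] = 0/8 = 0
  <chi_5*chi_2, chi_3> = (1/8)[1*(2)*conj(1) + 1*(-2)*conj(1) + 2*(0)*conj(-1) + 2*(0)*conj(1) + 2*(0)*conj(-1)]
      = (1/8)[(2) + (-2) + (0) + (0) + (0)] = 0/8 = 0
  <chi_5*chi_2, chi_4> = (1/8)[1*(2)*conj(1) + 1*(-2)*conj(1) + 2*(0)*conj(-1) + 2*(0)*conj(-1) + 2*(0)*conj(1)]
      = (1/8)[(2) + (-2) + (0) + (0) + (0)] = 0/8 = 0
  <chi_5*chi_2, chi_5> = (1/8)[1*(2)*conj(2) + 1*(-2)*conj(-2) + 2*(0)*conj(0) + 2*(0)*conj(0) + 2*(0)*conj(0)]
      = (1/8)[(4) + (4) + (0) + (0) + (0)] = 8/8 = 1
Hence the multiplicities are chi_5: 1. Dimension check: dim(chi_5)*dim(chi_2) = 2*1 = 2 and sum (mult * dim) = 1*2 = 2.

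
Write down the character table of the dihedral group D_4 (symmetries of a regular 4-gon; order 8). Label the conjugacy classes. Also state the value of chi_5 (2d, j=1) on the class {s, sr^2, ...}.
Conjugacy classes: {e} of size 1, {r^2} of size 1, {r^1, r^3} of size 2, {s, sr^2, ...} of size 2, {sr, sr^3, ...} of size 2.
Character table:
  irrep \ class              {e} (size 1)  {r^2} (size 1)  {r^1, r^3} (size 2)  {s, sr^2, ...} (size 2)  {sr, sr^3, ...} (size 2)
  chi_1 (triv)               1             1               1                    1                        1                       
  chi_2 (sign: r->1, s->-1)  1             1               1                    -1                       -1                      
  chi_3 (r->-1, s->1)        1             1               -1                   1                        -1                      
  chi_4 (r->-1, s->-1)       1             1               -1                   -1                       1                       
  chi_5 (2d, j=1)            2             -2              0                    0                        0                       

Spot check: chi_5 (2d, j=1) on {s, sr^2, ...} = 0.

Justification: D_4 has order 2*4 = 8 with 5 conjugacy classes, hence 5 irreducibles. Sum of squared dims 1 + 1 + 1 + 1 + 4 = 8 = |G|. Linear characters come from the abelianisation; the 2-dimensional irreps have character r^k -> 2*cos(2*pi*j*k/4), reflections -> 0.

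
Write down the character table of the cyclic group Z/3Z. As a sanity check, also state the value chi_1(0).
Character table of Z/3Z (irreps indexed chi_0,...,chi_2 with chi_k(m) = zeta_3^(k*m), zeta_3 = exp(2*pi*i/3)):
  irrep \ class  {0} (size 1)  {1} (size 1)    {2} (size 1)  
  chi_0          1             1               1             
  chi_1          1             exp(2*I*pi/3)   exp(-2*I*pi/3)
  chi_2          1             exp(-2*I*pi/3)  exp(2*I*pi/3) 

Spot check: chi_1(0) = zeta_3^(1*0) = zeta_3^0 = 1.

Why: Z/3Z is abelian, so all 3 irreducible complex representations are 1-dimensional. They are given by chi_k(m) = zeta_3^(k*m) for k = 0,...,2. Row orthogonality: sum_m chi_k(m) conj(chi_l(m)) = 3 * [k = l].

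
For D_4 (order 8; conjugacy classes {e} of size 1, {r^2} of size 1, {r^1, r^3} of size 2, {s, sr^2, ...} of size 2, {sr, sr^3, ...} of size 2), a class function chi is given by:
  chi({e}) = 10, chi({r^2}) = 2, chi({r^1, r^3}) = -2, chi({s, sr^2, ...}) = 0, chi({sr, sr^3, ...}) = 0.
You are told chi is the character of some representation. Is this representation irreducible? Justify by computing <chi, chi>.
Not irreducible (reducible): <chi, chi> = 14 > 1.

Working: <chi, chi> = (1/|G|) sum_C |C| * |chi(C)|^2 = (1/8)[1*|10|^2 + 1*|2|^2 + 2*|-2|^2 + 2*|0|^2 + 2*|0|^2]
  = (1/8)[(100) + (4) + (8) + (0) + (0)] = 112/8 = 14.
A character is irreducible iff <chi, chi> = 1, so this representation is reducible.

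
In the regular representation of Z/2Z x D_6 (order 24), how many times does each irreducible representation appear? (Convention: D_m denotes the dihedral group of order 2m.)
Each irreducible V_i of dimension d_i appears with multiplicity d_i, i.e. rho_reg = (direct sum over all irreducibles V_i) d_i V_i. The irreducible dimensions for Z/2Z x D_6 are 1, 1, 1, 1, 1, 1, 1, 1, 2, 2, 2, 2: 8 irreducibles of dimension 1, each with multiplicity 1; 4 irreducibles of dimension 2, each with multiplicity 2. Total dimension 8*1*1 + 4*2*2 = 24 = |G|.

Justification: General theorem: in the regular representation of a finite group G, each irreducible appears with multiplicity equal to its dimension. Check: dim(rho_reg) = sum d_i^2 = 1 + 1 + 1 + 1 + 1 + 1 + 1 + 1 + 4 + 4 + 4 + 4 = 24 = |G|.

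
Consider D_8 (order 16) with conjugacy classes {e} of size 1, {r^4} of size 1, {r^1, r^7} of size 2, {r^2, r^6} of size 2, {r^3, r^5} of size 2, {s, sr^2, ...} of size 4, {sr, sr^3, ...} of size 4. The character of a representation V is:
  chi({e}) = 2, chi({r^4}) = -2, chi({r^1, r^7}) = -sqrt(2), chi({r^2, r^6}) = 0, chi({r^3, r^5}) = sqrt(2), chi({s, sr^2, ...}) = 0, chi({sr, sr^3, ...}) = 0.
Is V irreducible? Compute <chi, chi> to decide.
Irreducible: <chi, chi> = 1.

Justification: <chi, chi> = (1/|G|) sum_C |C| * |chi(C)|^2 = (1/16)[1*|2|^2 + 1*|-2|^2 + 2*|-sqrt(2)|^2 + 2*|0|^2 + 2*|sqrt(2)|^2 + 4*|0|^2 + 4*|0|^2]
  = (1/16)[(4) + (4) + (4) + (0) + (4) + (0) + (0)] = 16/16 = 1.
A character is irreducible iff <chi, chi> = 1, so this representation is irreducible.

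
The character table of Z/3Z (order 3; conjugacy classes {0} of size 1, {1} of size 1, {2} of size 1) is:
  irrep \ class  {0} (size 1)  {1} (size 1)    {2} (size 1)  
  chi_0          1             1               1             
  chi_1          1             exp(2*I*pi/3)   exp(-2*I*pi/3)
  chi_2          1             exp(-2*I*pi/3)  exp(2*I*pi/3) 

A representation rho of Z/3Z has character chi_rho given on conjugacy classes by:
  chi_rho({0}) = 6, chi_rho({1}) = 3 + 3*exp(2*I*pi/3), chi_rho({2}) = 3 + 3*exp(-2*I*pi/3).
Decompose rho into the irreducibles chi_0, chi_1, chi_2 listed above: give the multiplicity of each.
Multiplicities: chi_0: 3, chi_1: 3, chi_2: 0.

Argument: Use <chi_rho, chi> = (1/|G|) sum_C |C| * chi_rho(C) * conj(chi(C)) with |G| = 3 for each irreducible chi in the table:
  <chi_rho, chi_0> = (1/3)[1*(6)*conj(1) + 1*(3 + 3*exp(2*I*pi/3))*conj(1) + 1*(3 + 3*exp(-2*I*pi/3))*conj(1)]
      = (1/3)[(6) + (3 + 3*exp(2*I*pi/3)) + (3 + 3*exp(-2*I*pi/3))] = 9/3 = 3
  <chi_rho, chi_1> = (1/3)[1*(6)*conj(1) + 1*(3 + 3*exp(2*I*pi/3))*conj(exp(2*I*pi/3)) + 1*(3 + 3*exp(-2*I*pi/3))*conj(exp(-2*I*pi/3))]
      = (1/3)[(6) + (3 + 3*exp(-2*I*pi/3)) + (3 + 3*exp(2*I*pi/3))] = 9/3 = 3
  <chi_rho, chi_2> = (1/3)[1*(6)*conj(1) + 1*(3 + 3*exp(2*I*pi/3))*conj(exp(-2*I*pi/3)) + 1*(3 + 3*exp(-2*I*pi/3))*conj(exp(2*I*pi/3))]
      = (1/3)[(6) + (-3) + (-3)] = 0/3 = 0
(Exp terms are combined using exp(i*s)*conj(exp(i*t)) = exp(i*(s-t)), and sums of them are collapsed using the identity that for every m > 1 the m distinct m-th roots of unity sum to 0, e.g. 1 + exp(2*I*pi/3) + exp(-2*I*pi/3) = 0.)
Dimension check: dim(rho) = sum (mult * dim) = 3*1 + 3*1 + 0*1 = 6 = chi_rho(e) = 6.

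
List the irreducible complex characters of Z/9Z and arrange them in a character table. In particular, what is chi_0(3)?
Character table of Z/9Z (irreps indexed chi_0,...,chi_8 with chi_k(m) = zeta_9^(k*m), zeta_9 = exp(2*pi*i/9)):
  irrep \ class  {0} (size 1)  {1} (size 1)    {2} (size 1)    {3} (size 1)    {4} (size 1)    {5} (size 1)    {6} (size 1)    {7} (size 1)    {8} (size 1)  
  chi_0          1             1               1               1               1               1               1               1               1             
  chi_1          1             exp(2*I*pi/9)   exp(4*I*pi/9)   exp(2*I*pi/3)   exp(8*I*pi/9)   exp(-8*I*pi/9)  exp(-2*I*pi/3)  exp(-4*I*pi/9)  exp(-2*I*pi/9)
  chi_2          1             exp(4*I*pi/9)   exp(8*I*pi/9)   exp(-2*I*pi/3)  exp(-2*I*pi/9)  exp(2*I*pi/9)   exp(2*I*pi/3)   exp(-8*I*pi/9)  exp(-4*I*pi/9)
  chi_3          1             exp(2*I*pi/3)   exp(-2*I*pi/3)  1               exp(2*I*pi/3)   exp(-2*I*pi/3)  1               exp(2*I*pi/3)   exp(-2*I*pi/3)
  chi_4          1             exp(8*I*pi/9)   exp(-2*I*pi/9)  exp(2*I*pi/3)   exp(-4*I*pi/9)  exp(4*I*pi/9)   exp(-2*I*pi/3)  exp(2*I*pi/9)   exp(-8*I*pi/9)
  chi_5          1             exp(-8*I*pi/9)  exp(2*I*pi/9)   exp(-2*I*pi/3)  exp(4*I*pi/9)   exp(-4*I*pi/9)  exp(2*I*pi/3)   exp(-2*I*pi/9)  exp(8*I*pi/9) 
  chi_6          1             exp(-2*I*pi/3)  exp(2*I*pi/3)   1               exp(-2*I*pi/3)  exp(2*I*pi/3)   1               exp(-2*I*pi/3)  exp(2*I*pi/3) 
  chi_7          1             exp(-4*I*pi/9)  exp(-8*I*pi/9)  exp(2*I*pi/3)   exp(2*I*pi/9)   exp(-2*I*pi/9)  exp(-2*I*pi/3)  exp(8*I*pi/9)   exp(4*I*pi/9) 
  chi_8          1             exp(-2*I*pi/9)  exp(-4*I*pi/9)  exp(-2*I*pi/3)  exp(-8*I*pi/9)  exp(8*I*pi/9)   exp(2*I*pi/3)   exp(4*I*pi/9)   exp(2*I*pi/9) 

Spot check: chi_0(3) = zeta_9^(0*3) = zeta_9^0 = 1.

Argument: Z/9Z is abelian, so all 9 irreducible complex representations are 1-dimensional. They are given by chi_k(m) = zeta_9^(k*m) for k = 0,...,8. Row orthogonality: sum_m chi_k(m) conj(chi_l(m)) = 9 * [k = l].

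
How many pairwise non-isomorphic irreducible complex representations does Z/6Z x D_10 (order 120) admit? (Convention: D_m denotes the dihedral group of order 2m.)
48

Reasoning: The number of irreducible complex representations of a finite group equals its number of conjugacy classes. For a direct product, #classes(G x H) = #classes(G) * #classes(H). Z/6Z has 6 classes (abelian), D_10 has 8 classes, so 6 * 8 = 48, so Z/6Z x D_10 (order 120) has exactly 48 irreducible complex representations.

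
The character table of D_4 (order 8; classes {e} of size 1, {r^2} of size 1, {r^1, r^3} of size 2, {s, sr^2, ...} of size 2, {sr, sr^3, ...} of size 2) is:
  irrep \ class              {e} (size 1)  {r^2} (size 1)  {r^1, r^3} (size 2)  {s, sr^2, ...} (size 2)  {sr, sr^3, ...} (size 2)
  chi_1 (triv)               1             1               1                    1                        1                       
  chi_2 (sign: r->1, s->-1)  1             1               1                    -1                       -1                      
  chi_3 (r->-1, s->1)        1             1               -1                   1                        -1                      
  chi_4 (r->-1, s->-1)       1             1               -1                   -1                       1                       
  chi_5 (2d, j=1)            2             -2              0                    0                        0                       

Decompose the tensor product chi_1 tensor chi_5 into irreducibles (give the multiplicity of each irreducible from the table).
chi_1 tensor chi_5 = chi_5 (all other irreducibles have multiplicity 0).

Explanation: The character of a tensor product is the pointwise product (chi_1 * chi_5)(C) = chi_1(C) * chi_5(C):
  {e}: (1)*(2), {r^2}: (1)*(-2), {r^1, r^3}: (1)*(0), {s, sr^2, ...}: (1)*(0), {sr, sr^3, ...}: (1)*(0)
so (chi_1 * chi_5) takes values
  {e} -> 2, {r^2} -> -2, {r^1, r^3} -> 0, {s, sr^2, ...} -> 0, {sr, sr^3, ...} -> 0.
Now take the inner product of this character with each irreducible chi from the table, <chi_1*chi_5, chi> = (1/8) sum_C |C| (chi_1*chi_5)(C) conj(chi(C)):
  <chi_1*chi_5, chi_1> = (1/8)[1*(2)*conj(1) + 1*(-2)*conj(1) + 2*(0)*conj(1) + 2*(0)*conj(1) + 2*(0)*conj(1)]
      = (1/8)[(2) + (-2) + (0) + (0) + (0)] = 0/8 = 0
  <chi_1*chi_5, chi_2> = (1/8)[1*(2)*conj(1) + 1*(-2)*conj(1) + 2*(0)*conj(1) + 2*(0)*conj(-1) + 2*(0)*conj(-1)]
      = (1/8)[(2) + (-2) + (0) + (0) + (0)] = 0/8 = 0
  <chi_1*chi_5, chi_3> = (1/8)[1*(2)*conj(1) + 1*(-2)*conj(1) + 2*(0)*conj(-1) + 2*(0)*conj(1) + 2*(0)*conj(-1)]
      = (1/8)[(2) + (-2) + (0) + (0) + (0)] = 0/8 = 0
  <chi_1*chi_5, chi_4> = (1/8)[1*(2)*conj(1) + 1*(-2)*conj(1) + 2*(0)*conj(-1) + 2*(0)*conj(-1) + 2*(0)*conj(1)]
      = (1/8)[(2) + (-2) + (0) + (0) + (0)] = 0/8 = 0
  <chi_1*chi_5, chi_5> = (1/8)[1*(2)*conj(2) + 1*(-2)*conj(-2) + 2*(0)*conj(0) + 2*(0)*conj(0) + 2*(0)*conj(0)]
      = (1/8)[(4) + (4) + (0) + (0) + (0)] = 8/8 = 1
Hence the multiplicities are chi_5: 1. Dimension check: dim(chi_1)*dim(chi_5) = 1*2 = 2 and sum (mult * dim) = 1*2 = 2.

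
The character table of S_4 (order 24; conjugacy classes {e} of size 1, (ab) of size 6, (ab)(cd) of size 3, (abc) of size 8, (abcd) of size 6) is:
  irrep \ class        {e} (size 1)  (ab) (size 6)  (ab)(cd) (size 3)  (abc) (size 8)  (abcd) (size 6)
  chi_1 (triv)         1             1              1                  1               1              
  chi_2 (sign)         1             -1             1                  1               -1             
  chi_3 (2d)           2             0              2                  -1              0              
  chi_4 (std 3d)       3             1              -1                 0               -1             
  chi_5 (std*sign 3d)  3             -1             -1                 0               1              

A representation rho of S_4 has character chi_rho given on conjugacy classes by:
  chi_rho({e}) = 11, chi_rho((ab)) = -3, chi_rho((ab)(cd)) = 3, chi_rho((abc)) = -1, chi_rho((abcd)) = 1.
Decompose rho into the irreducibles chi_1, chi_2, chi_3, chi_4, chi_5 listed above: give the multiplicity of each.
Multiplicities: chi_1: 0, chi_2: 1, chi_3: 2, chi_4: 0, chi_5: 2.

Details: Use <chi_rho, chi> = (1/|G|) sum_C |C| * chi_rho(C) * conj(chi(C)) with |G| = 24 for each irreducible chi in the table:
  <chi_rho, chi_1> = (1/24)[1*(11)*conj(1) + 6*(-3)*conj(1) + 3*(3)*conj(1) + 8*(-1)*conj(1) + 6*(1)*conj(1)]
      = (1/24)[(11) + (-18) + (9) + (-8) + (6)] = 0/24 = 0
  <chi_rho, chi_2> = (1/24)[1*(11)*conj(1) + 6*(-3)*conj(-1) + 3*(3)*conj(1) + 8*(-1)*conj(1) + 6*(1)*conj(-1)]
      = (1/24)[(11) + (18) + (9) + (-8) + (-6)] = 24/24 = 1
  <chi_rho, chi_3> = (1/24)[1*(11)*conj(2) + 6*(-3)*conj(0) + 3*(3)*conj(2) + 8*(-1)*conj(-1) + 6*(1)*conj(0)]
      = (1/24)[(22) + (0) + (18) + (8) + (0)] = 48/24 = 2
  <chi_rho, chi_4> = (1/24)[1*(11)*conj(3) + 6*(-3)*conj(1) + 3*(3)*conj(-1) + 8*(-1)*conj(0) + 6*(1)*conj(-1)]
      = (1/24)[(33) + (-18) + (-9) + (0) + (-6)] = 0/24 = 0
  <chi_rho, chi_5> = (1/24)[1*(11)*conj(3) + 6*(-3)*conj(-1) + 3*(3)*conj(-1) + 8*(-1)*conj(0) + 6*(1)*conj(1)]
      = (1/24)[(33) + (18) + (-9) + (0) + (6)] = 48/24 = 2
Dimension check: dim(rho) = sum (mult * dim) = 0*1 + 1*1 + 2*2 + 0*3 + 2*3 = 11 = chi_rho(e) = 11.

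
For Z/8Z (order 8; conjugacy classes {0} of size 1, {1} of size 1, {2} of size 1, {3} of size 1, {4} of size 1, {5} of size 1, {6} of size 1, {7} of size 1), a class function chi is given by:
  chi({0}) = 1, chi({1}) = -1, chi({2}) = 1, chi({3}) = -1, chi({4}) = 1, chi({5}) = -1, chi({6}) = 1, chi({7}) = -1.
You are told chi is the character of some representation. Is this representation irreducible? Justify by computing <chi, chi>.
Irreducible: <chi, chi> = 1.

Explanation: <chi, chi> = (1/|G|) sum_C |C| * |chi(C)|^2 = (1/8)[1*|1|^2 + 1*|-1|^2 + 1*|1|^2 + 1*|-1|^2 + 1*|1|^2 + 1*|-1|^2 + 1*|1|^2 + 1*|-1|^2]
  = (1/8)[(1) + (1) + (1) + (1) + (1) + (1) + (1) + (1)] = 8/8 = 1.
(Exp terms are combined using exp(i*s)*conj(exp(i*t)) = exp(i*(s-t)), and sums of them are collapsed using the identity that for every m > 1 the m distinct m-th roots of unity sum to 0, e.g. 1 + exp(2*I*pi/3) + exp(-2*I*pi/3) = 0.)
A character is irreducible iff <chi, chi> = 1, so this representation is irreducible.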